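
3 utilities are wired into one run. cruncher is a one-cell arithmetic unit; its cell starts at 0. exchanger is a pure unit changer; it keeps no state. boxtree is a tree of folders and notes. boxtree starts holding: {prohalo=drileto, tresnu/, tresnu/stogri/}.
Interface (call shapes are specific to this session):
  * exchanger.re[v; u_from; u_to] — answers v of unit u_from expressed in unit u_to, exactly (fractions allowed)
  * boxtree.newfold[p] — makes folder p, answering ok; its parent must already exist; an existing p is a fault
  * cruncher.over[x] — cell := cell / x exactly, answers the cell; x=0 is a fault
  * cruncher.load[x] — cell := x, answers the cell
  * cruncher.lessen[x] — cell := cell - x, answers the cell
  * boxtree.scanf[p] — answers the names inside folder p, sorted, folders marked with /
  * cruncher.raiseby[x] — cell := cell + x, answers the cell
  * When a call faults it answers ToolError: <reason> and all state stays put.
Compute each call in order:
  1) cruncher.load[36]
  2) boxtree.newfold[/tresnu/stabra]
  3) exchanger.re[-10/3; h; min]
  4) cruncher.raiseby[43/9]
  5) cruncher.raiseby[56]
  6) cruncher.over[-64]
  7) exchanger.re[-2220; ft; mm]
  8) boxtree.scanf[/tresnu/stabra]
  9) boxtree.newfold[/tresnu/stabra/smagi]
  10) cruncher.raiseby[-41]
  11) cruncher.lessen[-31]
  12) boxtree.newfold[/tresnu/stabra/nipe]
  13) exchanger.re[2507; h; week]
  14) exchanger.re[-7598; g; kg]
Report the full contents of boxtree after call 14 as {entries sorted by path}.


I run cruncher.load with x: 36, and observe 36.
Next I call boxtree.newfold with p: /tresnu/stabra, giving ok.
I run exchanger.re with v: -10/3, u_from: h, u_to: min, and see -200.
I invoke cruncher.raiseby with x: 43/9, giving 367/9.
Calling cruncher.raiseby with x: 56, yielding 871/9.
Invoking cruncher.over with x: -64, and observe -871/576.
I use exchanger.re with v: -2220, u_from: ft, u_to: mm, which returns -676656.
Using boxtree.scanf with p: /tresnu/stabra: [].
I invoke boxtree.newfold with p: /tresnu/stabra/smagi, and see ok.
Now I run cruncher.raiseby with x: -41, and see -24487/576.
Next I call cruncher.lessen with x: -31, and see -6631/576.
I run boxtree.newfold with p: /tresnu/stabra/nipe: ok.
I call exchanger.re with v: 2507, u_from: h, u_to: week, giving 2507/168.
I use exchanger.re with v: -7598, u_from: g, u_to: kg, and get -3799/500.

Answer: {prohalo=drileto, tresnu/, tresnu/stabra/, tresnu/stabra/nipe/, tresnu/stabra/smagi/, tresnu/stogri/}


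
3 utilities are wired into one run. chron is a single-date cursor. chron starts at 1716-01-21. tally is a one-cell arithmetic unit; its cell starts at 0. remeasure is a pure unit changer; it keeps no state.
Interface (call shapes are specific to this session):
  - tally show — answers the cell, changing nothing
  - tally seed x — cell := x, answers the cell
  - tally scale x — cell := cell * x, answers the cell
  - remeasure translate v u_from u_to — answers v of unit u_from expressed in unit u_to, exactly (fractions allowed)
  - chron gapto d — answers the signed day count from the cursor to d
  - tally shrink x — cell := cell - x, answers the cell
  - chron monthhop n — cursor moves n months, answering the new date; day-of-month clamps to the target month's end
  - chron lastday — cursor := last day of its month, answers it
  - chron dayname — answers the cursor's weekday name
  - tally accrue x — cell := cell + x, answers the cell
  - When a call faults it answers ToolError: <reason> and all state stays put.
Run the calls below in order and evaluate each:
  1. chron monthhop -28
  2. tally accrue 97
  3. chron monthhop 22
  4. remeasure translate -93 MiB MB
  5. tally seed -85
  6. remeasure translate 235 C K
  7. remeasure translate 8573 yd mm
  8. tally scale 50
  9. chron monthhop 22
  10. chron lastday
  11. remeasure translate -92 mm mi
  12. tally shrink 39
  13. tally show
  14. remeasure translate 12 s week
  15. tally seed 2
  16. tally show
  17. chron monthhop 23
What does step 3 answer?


;; chron monthhop(n→-28) -> 1713-09-21
;; tally accrue(x→97) -> 97
;; chron monthhop(n→22) -> 1715-07-21
;; remeasure translate(v→-93, u_from→MiB, u_to→MB) -> -1523712/15625
;; tally seed(x→-85) -> -85
;; remeasure translate(v→235, u_from→C, u_to→K) -> 10163/20
;; remeasure translate(v→8573, u_from→yd, u_to→mm) -> 39195756/5
;; tally scale(x→50) -> -4250
;; chron monthhop(n→22) -> 1717-05-21
;; chron lastday() -> 1717-05-31
;; remeasure translate(v→-92, u_from→mm, u_to→mi) -> -23/402336
;; tally shrink(x→39) -> -4289
;; tally show() -> -4289
;; remeasure translate(v→12, u_from→s, u_to→week) -> 1/50400
;; tally seed(x→2) -> 2
;; tally show() -> 2
;; chron monthhop(n→23) -> 1719-04-30

Answer: 1715-07-21


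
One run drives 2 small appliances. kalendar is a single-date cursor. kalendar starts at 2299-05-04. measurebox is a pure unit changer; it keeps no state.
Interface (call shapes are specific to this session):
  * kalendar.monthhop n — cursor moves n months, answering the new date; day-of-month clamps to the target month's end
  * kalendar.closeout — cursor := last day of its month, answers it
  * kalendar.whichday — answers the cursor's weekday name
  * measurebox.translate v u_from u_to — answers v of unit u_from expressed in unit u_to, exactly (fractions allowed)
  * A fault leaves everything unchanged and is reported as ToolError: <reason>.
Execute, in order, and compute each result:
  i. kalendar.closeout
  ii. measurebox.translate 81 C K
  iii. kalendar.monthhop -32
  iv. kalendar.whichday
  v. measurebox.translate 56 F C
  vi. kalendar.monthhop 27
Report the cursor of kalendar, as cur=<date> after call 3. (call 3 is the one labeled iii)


Answer: cur=2296-09-30

Derivation:
~$ closeout
[out] 2299-05-31
~$ translate 81 C K
[out] 7083/20
~$ monthhop -32
[out] 2296-09-30
~$ whichday
[out] Wednesday
~$ translate 56 F C
[out] 40/3
~$ monthhop 27
[out] 2298-12-30


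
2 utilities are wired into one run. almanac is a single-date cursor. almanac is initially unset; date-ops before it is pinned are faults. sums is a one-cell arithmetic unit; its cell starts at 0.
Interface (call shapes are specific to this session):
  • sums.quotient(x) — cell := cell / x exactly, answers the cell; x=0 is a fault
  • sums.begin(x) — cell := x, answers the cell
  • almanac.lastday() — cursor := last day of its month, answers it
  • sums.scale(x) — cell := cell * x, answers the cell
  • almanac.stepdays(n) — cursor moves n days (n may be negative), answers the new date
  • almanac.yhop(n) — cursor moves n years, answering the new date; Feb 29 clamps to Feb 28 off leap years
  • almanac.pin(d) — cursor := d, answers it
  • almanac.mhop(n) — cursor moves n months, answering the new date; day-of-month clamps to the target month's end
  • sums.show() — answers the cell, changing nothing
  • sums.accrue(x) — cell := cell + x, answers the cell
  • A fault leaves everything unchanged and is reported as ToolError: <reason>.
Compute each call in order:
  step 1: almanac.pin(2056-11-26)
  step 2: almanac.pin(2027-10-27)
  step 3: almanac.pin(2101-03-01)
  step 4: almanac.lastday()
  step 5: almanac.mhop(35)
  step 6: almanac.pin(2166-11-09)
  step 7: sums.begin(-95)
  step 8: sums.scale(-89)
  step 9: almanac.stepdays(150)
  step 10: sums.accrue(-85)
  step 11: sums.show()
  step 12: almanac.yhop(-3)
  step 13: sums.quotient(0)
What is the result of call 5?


% almanac.pin d='2056-11-26'
:: 2056-11-26
% almanac.pin d='2027-10-27'
:: 2027-10-27
% almanac.pin d='2101-03-01'
:: 2101-03-01
% almanac.lastday
:: 2101-03-31
% almanac.mhop n='35'
:: 2104-02-29
% almanac.pin d='2166-11-09'
:: 2166-11-09
% sums.begin x='-95'
:: -95
% sums.scale x='-89'
:: 8455
% almanac.stepdays n='150'
:: 2167-04-08
% sums.accrue x='-85'
:: 8370
% sums.show
:: 8370
% almanac.yhop n='-3'
:: 2164-04-08
% sums.quotient x='0'
:: ToolError: division by zero

Answer: 2104-02-29


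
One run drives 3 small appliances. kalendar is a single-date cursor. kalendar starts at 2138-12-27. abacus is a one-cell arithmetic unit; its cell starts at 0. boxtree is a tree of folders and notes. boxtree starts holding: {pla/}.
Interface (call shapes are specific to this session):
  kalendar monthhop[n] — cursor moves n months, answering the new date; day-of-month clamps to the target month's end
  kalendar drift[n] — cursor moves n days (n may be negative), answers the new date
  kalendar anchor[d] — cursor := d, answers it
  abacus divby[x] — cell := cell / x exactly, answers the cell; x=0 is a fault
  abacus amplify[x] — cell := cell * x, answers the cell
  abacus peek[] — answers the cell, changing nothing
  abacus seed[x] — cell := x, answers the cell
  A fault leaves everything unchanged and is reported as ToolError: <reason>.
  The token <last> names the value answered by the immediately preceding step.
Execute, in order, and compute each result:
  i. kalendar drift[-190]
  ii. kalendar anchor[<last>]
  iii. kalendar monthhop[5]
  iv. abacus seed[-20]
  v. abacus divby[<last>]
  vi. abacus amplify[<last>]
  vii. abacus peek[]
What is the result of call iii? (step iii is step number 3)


;; 1. kalendar drift(n='-190') ~> 2138-06-20
;; 2. kalendar anchor(d='<last>') ~> 2138-06-20
;; 3. kalendar monthhop(n='5') ~> 2138-11-20
;; 4. abacus seed(x='-20') ~> -20
;; 5. abacus divby(x='<last>') ~> 1
;; 6. abacus amplify(x='<last>') ~> 1
;; 7. abacus peek() ~> 1

Answer: 2138-11-20


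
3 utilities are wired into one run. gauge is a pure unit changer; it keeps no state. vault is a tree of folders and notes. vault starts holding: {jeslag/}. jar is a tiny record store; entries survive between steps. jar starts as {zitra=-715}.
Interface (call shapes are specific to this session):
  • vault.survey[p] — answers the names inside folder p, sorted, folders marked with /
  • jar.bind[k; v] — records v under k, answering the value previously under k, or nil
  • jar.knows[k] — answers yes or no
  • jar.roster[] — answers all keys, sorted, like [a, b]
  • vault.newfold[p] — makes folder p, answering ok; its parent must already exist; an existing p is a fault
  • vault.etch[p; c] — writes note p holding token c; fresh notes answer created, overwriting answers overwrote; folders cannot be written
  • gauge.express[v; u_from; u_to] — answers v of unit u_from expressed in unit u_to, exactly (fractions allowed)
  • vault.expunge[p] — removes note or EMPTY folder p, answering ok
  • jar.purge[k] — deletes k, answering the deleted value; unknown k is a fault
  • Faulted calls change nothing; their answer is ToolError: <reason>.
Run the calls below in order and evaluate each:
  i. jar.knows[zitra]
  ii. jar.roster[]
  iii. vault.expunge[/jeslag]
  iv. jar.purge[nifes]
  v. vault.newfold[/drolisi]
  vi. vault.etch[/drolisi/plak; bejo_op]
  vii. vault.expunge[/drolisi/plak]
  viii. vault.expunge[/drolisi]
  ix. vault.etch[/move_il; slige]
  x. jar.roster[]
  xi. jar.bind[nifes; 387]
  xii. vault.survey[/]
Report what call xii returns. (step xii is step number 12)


Answer: [move_il]

Derivation:
CALL jar.knows[k='zitra']
RET  yes
CALL jar.roster[]
RET  [zitra]
CALL vault.expunge[p='/jeslag']
RET  ok
CALL jar.purge[k='nifes']
RET  ToolError: no such key nifes
CALL vault.newfold[p='/drolisi']
RET  ok
CALL vault.etch[p='/drolisi/plak'; c='bejo_op']
RET  created
CALL vault.expunge[p='/drolisi/plak']
RET  ok
CALL vault.expunge[p='/drolisi']
RET  ok
CALL vault.etch[p='/move_il'; c='slige']
RET  created
CALL jar.roster[]
RET  [zitra]
CALL jar.bind[k='nifes'; v='387']
RET  nil
CALL vault.survey[p='/']
RET  [move_il]


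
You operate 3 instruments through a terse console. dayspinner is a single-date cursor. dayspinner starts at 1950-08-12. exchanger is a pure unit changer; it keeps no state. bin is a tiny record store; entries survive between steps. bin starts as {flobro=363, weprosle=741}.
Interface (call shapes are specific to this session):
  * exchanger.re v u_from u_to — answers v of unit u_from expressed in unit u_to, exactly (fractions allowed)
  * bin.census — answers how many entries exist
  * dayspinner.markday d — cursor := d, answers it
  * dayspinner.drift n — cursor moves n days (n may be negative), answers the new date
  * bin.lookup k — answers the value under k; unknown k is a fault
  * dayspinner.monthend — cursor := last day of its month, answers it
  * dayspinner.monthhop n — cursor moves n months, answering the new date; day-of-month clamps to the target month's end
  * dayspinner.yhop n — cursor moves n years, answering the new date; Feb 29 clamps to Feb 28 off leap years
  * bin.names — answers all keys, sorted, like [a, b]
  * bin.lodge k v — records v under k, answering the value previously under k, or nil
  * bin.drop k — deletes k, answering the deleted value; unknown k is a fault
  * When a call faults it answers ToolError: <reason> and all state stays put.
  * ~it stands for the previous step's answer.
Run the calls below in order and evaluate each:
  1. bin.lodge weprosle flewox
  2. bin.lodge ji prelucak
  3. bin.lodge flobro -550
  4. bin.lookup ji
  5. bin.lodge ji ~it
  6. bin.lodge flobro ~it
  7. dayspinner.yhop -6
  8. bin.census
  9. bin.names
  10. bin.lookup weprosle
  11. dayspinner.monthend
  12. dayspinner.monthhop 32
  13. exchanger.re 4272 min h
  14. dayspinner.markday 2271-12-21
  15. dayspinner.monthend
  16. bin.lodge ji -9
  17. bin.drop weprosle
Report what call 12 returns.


I call bin.lodge on k: weprosle, v: flewox, giving 741.
Next I call bin.lodge on k: ji, v: prelucak, and see nil.
Now I run bin.lodge on k: flobro, v: -550: 363.
Then bin.lookup on k: ji: prelucak.
Invoking bin.lodge on k: ji, v: ~it, and observe prelucak.
Now I run bin.lodge on k: flobro, v: ~it, and get -550.
Using dayspinner.yhop on n: -6, and get 1944-08-12.
I invoke bin.census, and observe 3.
I run bin.names, which returns [flobro, ji, weprosle].
Then bin.lookup on k: weprosle, and observe flewox.
Invoking dayspinner.monthend, — result: 1944-08-31.
Using dayspinner.monthhop on n: 32, yielding 1947-04-30.
I invoke exchanger.re on v: 4272, u_from: min, u_to: h, and see 356/5.
I call dayspinner.markday on d: 2271-12-21, and see 2271-12-21.
Invoking dayspinner.monthend, — result: 2271-12-31.
I try bin.lodge on k: ji, v: -9, and get prelucak.
I run bin.drop on k: weprosle, yielding flewox.

Answer: 1947-04-30


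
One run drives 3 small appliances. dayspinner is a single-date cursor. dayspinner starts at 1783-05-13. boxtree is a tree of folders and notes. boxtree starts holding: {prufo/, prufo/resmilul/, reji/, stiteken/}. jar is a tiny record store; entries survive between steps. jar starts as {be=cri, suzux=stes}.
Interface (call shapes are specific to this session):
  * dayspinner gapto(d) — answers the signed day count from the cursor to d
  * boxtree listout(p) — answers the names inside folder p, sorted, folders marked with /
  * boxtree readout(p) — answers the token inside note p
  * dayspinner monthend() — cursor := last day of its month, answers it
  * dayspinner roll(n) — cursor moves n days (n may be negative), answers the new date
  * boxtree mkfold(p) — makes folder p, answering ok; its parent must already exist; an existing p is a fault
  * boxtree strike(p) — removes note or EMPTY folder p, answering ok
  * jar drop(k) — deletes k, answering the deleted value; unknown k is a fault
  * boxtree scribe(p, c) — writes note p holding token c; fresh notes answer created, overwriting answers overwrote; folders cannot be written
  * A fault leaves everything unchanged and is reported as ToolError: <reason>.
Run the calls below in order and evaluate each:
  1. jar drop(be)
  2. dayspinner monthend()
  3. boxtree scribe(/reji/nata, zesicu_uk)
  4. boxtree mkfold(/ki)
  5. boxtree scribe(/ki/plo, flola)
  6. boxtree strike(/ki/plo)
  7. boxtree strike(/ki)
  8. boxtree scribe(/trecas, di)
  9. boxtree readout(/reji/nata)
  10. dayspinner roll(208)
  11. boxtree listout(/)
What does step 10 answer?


→ jar drop(k=be)
← cri
→ dayspinner monthend()
← 1783-05-31
→ boxtree scribe(p=/reji/nata, c=zesicu_uk)
← created
→ boxtree mkfold(p=/ki)
← ok
→ boxtree scribe(p=/ki/plo, c=flola)
← created
→ boxtree strike(p=/ki/plo)
← ok
→ boxtree strike(p=/ki)
← ok
→ boxtree scribe(p=/trecas, c=di)
← created
→ boxtree readout(p=/reji/nata)
← zesicu_uk
→ dayspinner roll(n=208)
← 1783-12-25
→ boxtree listout(p=/)
← [prufo/, reji/, stiteken/, trecas]

Answer: 1783-12-25


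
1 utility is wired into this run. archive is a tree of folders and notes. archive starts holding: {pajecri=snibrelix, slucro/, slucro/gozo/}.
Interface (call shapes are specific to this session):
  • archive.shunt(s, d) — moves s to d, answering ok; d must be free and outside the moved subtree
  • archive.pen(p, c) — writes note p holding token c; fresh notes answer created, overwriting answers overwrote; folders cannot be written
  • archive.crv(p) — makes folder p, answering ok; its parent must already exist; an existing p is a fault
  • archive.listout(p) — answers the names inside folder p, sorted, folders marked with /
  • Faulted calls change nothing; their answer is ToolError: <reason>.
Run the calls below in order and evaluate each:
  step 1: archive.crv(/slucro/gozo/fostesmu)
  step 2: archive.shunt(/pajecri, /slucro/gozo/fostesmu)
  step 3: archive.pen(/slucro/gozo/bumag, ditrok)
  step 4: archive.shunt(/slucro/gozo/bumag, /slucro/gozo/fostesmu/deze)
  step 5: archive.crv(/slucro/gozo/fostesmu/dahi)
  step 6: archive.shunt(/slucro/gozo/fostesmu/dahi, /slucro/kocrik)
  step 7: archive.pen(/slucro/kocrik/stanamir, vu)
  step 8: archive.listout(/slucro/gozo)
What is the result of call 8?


% 1. crv(/slucro/gozo/fostesmu) : ok
% 2. shunt(/pajecri, /slucro/gozo/fostesmu) : ToolError: exists
% 3. pen(/slucro/gozo/bumag, ditrok) : created
% 4. shunt(/slucro/gozo/bumag, /slucro/gozo/fostesmu/deze) : ok
% 5. crv(/slucro/gozo/fostesmu/dahi) : ok
% 6. shunt(/slucro/gozo/fostesmu/dahi, /slucro/kocrik) : ok
% 7. pen(/slucro/kocrik/stanamir, vu) : created
% 8. listout(/slucro/gozo) : [fostesmu/]

Answer: [fostesmu/]


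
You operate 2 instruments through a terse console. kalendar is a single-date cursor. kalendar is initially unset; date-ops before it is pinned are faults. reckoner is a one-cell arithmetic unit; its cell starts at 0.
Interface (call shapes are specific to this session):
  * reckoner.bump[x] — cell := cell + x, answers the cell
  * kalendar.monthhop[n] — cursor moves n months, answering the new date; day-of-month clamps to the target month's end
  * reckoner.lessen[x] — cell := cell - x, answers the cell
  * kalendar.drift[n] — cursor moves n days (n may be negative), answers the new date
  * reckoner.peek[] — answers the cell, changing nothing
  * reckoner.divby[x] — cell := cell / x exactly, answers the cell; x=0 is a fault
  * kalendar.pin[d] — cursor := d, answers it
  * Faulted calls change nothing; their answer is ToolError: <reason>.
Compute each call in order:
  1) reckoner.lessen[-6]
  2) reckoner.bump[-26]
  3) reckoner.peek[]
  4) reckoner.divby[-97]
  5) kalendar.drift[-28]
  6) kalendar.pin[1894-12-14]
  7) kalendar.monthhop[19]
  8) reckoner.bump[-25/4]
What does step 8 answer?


Answer: -2345/388

Derivation:
·→ reckoner.lessen(x='-6')
·← 6
·→ reckoner.bump(x='-26')
·← -20
·→ reckoner.peek()
·← -20
·→ reckoner.divby(x='-97')
·← 20/97
·→ kalendar.drift(n='-28')
·← ToolError: no date set
·→ kalendar.pin(d='1894-12-14')
·← 1894-12-14
·→ kalendar.monthhop(n='19')
·← 1896-07-14
·→ reckoner.bump(x='-25/4')
·← -2345/388


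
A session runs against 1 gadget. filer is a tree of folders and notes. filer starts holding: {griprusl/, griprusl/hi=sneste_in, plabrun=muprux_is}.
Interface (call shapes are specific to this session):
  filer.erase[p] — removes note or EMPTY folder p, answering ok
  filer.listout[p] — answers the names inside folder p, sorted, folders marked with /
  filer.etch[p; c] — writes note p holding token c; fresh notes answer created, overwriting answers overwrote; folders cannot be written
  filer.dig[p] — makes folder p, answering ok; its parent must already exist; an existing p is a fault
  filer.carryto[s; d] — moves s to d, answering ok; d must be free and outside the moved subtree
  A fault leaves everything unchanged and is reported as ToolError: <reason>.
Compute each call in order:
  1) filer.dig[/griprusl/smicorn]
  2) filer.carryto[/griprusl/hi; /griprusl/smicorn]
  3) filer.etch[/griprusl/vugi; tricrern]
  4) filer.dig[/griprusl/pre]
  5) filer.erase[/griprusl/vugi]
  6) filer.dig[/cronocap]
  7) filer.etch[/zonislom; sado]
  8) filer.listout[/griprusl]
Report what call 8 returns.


·→ filer.dig(p=/griprusl/smicorn)
·← ok
·→ filer.carryto(s=/griprusl/hi, d=/griprusl/smicorn)
·← ToolError: exists
·→ filer.etch(p=/griprusl/vugi, c=tricrern)
·← created
·→ filer.dig(p=/griprusl/pre)
·← ok
·→ filer.erase(p=/griprusl/vugi)
·← ok
·→ filer.dig(p=/cronocap)
·← ok
·→ filer.etch(p=/zonislom, c=sado)
·← created
·→ filer.listout(p=/griprusl)
·← [hi, pre/, smicorn/]

Answer: [hi, pre/, smicorn/]


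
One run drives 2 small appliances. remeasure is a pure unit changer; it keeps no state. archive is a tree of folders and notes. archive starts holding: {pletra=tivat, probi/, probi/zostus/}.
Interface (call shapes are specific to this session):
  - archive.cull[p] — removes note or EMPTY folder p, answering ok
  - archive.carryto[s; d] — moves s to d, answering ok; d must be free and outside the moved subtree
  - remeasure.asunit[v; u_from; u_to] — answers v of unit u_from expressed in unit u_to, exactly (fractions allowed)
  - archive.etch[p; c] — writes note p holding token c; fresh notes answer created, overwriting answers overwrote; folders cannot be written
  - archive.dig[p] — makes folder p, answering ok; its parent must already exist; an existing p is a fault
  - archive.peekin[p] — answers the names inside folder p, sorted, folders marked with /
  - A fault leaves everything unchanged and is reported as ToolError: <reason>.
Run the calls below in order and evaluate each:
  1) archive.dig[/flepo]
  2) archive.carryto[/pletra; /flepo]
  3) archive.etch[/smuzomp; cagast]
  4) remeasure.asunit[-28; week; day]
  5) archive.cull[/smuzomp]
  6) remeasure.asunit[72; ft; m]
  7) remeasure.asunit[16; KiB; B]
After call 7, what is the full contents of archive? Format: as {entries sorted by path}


Answer: {flepo/, pletra=tivat, probi/, probi/zostus/}

Derivation:
I invoke archive.dig passing p=/flepo, and see ok.
I invoke archive.carryto passing s=/pletra, d=/flepo, and observe ToolError: exists.
I use archive.etch passing p=/smuzomp, c=cagast, and get created.
Invoking remeasure.asunit passing v=-28, u_from=week, u_to=day, — result: -196.
I try archive.cull passing p=/smuzomp, → ok.
Next I call remeasure.asunit passing v=72, u_from=ft, u_to=m: 13716/625.
Calling remeasure.asunit passing v=16, u_from=KiB, u_to=B, and get 16384.


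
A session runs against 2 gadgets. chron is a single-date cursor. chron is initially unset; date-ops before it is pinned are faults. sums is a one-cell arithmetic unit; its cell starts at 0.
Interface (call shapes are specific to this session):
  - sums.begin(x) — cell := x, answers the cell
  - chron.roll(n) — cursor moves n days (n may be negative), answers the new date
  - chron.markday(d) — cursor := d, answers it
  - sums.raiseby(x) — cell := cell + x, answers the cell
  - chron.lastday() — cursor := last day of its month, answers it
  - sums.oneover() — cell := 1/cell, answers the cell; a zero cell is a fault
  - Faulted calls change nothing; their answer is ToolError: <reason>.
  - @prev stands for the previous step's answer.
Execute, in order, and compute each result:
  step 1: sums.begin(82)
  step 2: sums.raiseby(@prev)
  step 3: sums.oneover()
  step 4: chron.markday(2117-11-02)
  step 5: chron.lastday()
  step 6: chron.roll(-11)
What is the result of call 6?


[in] begin x='82'
:: 82
[in] raiseby x='@prev'
:: 164
[in] oneover
:: 1/164
[in] markday d='2117-11-02'
:: 2117-11-02
[in] lastday
:: 2117-11-30
[in] roll n='-11'
:: 2117-11-19

Answer: 2117-11-19


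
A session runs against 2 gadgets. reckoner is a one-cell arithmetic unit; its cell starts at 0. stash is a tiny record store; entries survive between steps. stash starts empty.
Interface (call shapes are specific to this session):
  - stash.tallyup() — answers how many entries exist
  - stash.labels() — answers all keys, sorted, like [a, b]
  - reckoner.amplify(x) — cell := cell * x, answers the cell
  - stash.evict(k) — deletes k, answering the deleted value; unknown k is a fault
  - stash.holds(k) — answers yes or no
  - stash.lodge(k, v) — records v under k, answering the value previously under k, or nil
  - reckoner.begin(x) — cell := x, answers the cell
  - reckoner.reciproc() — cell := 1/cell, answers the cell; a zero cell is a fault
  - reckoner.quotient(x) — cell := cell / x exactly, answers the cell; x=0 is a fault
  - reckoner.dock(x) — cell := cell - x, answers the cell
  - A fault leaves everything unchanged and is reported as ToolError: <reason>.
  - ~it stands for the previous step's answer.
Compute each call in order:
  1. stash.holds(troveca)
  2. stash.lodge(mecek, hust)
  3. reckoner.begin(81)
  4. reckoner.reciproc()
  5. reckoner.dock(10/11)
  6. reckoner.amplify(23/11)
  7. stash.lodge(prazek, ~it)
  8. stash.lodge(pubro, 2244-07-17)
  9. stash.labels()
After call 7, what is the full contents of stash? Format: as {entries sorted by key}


Answer: {mecek=hust, prazek=-18377/9801}

Derivation:
·→ stash.holds(k: troveca)
·← no
·→ stash.lodge(k: mecek, v: hust)
·← nil
·→ reckoner.begin(x: 81)
·← 81
·→ reckoner.reciproc()
·← 1/81
·→ reckoner.dock(x: 10/11)
·← -799/891
·→ reckoner.amplify(x: 23/11)
·← -18377/9801
·→ stash.lodge(k: prazek, v: ~it)
·← nil
·→ stash.lodge(k: pubro, v: 2244-07-17)
·← nil
·→ stash.labels()
·← [mecek, prazek, pubro]


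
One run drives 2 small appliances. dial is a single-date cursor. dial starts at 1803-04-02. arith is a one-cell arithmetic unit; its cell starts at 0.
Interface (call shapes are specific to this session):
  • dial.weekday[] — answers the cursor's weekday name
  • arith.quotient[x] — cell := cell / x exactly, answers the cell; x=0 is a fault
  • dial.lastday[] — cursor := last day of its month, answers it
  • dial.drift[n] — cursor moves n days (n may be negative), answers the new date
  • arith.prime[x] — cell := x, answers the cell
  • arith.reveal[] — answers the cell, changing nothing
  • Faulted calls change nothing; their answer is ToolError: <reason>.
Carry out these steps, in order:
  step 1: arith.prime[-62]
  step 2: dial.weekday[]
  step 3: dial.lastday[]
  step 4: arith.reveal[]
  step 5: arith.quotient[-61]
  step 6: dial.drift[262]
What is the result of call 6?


Answer: 1804-01-17

Derivation:
Do: arith.prime[x: -62]
See: -62
Do: dial.weekday[]
See: Saturday
Do: dial.lastday[]
See: 1803-04-30
Do: arith.reveal[]
See: -62
Do: arith.quotient[x: -61]
See: 62/61
Do: dial.drift[n: 262]
See: 1804-01-17


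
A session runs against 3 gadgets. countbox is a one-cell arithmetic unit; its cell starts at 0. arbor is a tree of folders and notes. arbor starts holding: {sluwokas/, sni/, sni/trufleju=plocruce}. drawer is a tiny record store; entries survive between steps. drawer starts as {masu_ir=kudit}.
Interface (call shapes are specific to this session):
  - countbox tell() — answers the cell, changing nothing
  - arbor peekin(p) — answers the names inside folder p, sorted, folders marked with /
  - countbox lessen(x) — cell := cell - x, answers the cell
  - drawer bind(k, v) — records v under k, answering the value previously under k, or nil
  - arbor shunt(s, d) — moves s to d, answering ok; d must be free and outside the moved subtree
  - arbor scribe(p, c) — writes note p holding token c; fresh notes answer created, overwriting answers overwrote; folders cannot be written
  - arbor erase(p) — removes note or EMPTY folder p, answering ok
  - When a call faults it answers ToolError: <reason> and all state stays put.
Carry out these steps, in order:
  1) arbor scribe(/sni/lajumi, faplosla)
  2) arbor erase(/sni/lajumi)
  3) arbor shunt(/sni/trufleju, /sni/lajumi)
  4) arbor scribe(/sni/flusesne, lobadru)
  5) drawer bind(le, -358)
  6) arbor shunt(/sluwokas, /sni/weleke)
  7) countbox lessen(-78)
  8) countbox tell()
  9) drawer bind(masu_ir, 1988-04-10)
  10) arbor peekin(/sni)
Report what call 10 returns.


Answer: [flusesne, lajumi, weleke/]

Derivation:
Using arbor scribe with p→/sni/lajumi, c→faplosla: created.
I try arbor erase with p→/sni/lajumi: ok.
I invoke arbor shunt with s→/sni/trufleju, d→/sni/lajumi, which returns ok.
Then arbor scribe with p→/sni/flusesne, c→lobadru, and see created.
Invoking drawer bind with k→le, v→-358, — result: nil.
Now I run arbor shunt with s→/sluwokas, d→/sni/weleke, and see ok.
I try countbox lessen with x→-78, → 78.
I invoke countbox tell, and see 78.
I invoke drawer bind with k→masu_ir, v→1988-04-10: kudit.
I run arbor peekin with p→/sni, — result: [flusesne, lajumi, weleke/].


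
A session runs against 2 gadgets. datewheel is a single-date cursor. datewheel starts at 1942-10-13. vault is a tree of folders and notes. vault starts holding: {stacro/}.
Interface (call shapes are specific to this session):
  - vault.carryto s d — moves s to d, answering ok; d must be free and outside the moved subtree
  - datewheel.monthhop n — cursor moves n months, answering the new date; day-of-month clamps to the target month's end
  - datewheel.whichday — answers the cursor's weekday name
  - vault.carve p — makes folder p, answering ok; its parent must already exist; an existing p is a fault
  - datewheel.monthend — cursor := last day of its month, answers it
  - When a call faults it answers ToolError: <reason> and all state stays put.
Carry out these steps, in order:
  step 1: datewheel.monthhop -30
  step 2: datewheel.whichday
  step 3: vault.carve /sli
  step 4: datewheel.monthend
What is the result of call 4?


Answer: 1940-04-30

Derivation:
Then monthhop passing -30: 1940-04-13.
Using whichday, — result: Saturday.
I use carve passing /sli, yielding ok.
I use monthend, and see 1940-04-30.


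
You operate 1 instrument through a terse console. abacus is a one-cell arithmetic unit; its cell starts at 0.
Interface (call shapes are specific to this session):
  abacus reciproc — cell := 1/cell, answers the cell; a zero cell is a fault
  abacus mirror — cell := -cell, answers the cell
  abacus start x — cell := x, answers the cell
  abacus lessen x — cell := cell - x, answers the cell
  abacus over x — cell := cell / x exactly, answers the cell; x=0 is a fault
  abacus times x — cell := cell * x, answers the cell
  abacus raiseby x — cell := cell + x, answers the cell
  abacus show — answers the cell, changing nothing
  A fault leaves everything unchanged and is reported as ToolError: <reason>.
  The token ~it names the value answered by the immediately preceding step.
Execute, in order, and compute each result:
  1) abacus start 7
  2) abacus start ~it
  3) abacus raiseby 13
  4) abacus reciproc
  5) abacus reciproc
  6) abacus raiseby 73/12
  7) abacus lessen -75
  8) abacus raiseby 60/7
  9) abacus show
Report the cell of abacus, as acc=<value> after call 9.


Answer: acc=9211/84

Derivation:
==> abacus start(x→7)
<== 7
==> abacus start(x→~it)
<== 7
==> abacus raiseby(x→13)
<== 20
==> abacus reciproc()
<== 1/20
==> abacus reciproc()
<== 20
==> abacus raiseby(x→73/12)
<== 313/12
==> abacus lessen(x→-75)
<== 1213/12
==> abacus raiseby(x→60/7)
<== 9211/84
==> abacus show()
<== 9211/84


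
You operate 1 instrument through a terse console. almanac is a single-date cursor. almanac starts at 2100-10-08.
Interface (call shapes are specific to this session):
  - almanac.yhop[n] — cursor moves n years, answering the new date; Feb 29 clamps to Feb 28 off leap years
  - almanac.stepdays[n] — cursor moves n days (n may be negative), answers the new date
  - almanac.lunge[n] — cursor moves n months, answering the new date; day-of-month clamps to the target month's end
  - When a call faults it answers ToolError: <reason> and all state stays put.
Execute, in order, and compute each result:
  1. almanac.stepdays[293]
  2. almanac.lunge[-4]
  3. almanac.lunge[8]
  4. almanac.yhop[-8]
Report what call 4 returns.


Calling stepdays(n=293), → 2101-07-28.
Invoking lunge(n=-4), and observe 2101-03-28.
Next I call lunge(n=8), yielding 2101-11-28.
Then yhop(n=-8), and see 2093-11-28.

Answer: 2093-11-28


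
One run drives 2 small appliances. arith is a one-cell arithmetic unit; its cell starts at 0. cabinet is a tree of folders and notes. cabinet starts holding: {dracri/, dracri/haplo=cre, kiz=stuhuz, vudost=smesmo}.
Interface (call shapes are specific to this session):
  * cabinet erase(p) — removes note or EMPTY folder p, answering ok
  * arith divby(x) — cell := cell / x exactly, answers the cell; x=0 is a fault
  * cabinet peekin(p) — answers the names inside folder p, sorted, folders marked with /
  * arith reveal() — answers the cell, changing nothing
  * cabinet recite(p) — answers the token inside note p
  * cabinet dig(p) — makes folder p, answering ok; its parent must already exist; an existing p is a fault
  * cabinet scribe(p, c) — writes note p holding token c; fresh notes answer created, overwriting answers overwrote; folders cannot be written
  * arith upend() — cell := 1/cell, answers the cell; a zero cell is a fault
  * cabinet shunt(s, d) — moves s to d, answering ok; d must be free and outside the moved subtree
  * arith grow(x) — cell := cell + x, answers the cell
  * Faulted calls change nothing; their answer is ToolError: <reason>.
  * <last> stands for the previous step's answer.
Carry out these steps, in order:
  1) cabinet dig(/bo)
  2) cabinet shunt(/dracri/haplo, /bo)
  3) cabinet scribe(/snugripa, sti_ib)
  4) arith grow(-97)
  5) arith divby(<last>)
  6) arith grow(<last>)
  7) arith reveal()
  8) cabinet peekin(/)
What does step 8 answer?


Answer: [bo/, dracri/, kiz, snugripa, vudost]

Derivation:
$ cabinet dig p: /bo
[out] ok
$ cabinet shunt s: /dracri/haplo d: /bo
[out] ToolError: exists
$ cabinet scribe p: /snugripa c: sti_ib
[out] created
$ arith grow x: -97
[out] -97
$ arith divby x: <last>
[out] 1
$ arith grow x: <last>
[out] 2
$ arith reveal
[out] 2
$ cabinet peekin p: /
[out] [bo/, dracri/, kiz, snugripa, vudost]


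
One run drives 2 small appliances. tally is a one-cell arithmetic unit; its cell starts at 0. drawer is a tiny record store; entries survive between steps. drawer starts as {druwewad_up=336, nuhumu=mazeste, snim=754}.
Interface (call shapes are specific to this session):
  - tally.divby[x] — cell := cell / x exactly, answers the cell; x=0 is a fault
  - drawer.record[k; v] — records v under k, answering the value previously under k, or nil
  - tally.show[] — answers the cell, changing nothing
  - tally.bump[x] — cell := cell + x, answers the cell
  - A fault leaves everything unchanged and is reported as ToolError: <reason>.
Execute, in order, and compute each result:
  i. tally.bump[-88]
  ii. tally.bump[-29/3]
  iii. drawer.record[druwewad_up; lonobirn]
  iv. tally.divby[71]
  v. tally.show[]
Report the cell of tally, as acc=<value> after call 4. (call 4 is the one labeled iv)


Answer: acc=-293/213

Derivation:
CALL bump[x=-88]
RET  -88
CALL bump[x=-29/3]
RET  -293/3
CALL record[k=druwewad_up; v=lonobirn]
RET  336
CALL divby[x=71]
RET  -293/213
CALL show[]
RET  -293/213


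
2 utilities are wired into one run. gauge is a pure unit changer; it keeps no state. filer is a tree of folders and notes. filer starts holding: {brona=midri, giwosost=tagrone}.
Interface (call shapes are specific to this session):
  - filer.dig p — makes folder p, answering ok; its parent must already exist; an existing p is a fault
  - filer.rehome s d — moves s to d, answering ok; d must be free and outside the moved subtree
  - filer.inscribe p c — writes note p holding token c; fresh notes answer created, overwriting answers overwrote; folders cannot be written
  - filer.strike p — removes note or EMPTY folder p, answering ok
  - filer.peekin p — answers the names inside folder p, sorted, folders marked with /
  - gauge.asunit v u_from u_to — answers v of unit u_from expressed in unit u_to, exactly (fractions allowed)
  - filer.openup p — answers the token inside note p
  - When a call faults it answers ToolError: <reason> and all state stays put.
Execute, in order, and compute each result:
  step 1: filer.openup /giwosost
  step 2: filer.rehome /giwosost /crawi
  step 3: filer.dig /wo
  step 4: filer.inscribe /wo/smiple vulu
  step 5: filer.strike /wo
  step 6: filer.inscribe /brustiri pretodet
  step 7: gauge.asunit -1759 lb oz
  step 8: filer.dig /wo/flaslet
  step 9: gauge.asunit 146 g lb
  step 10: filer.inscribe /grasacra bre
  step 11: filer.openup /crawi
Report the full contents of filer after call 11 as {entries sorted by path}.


Answer: {brona=midri, brustiri=pretodet, crawi=tagrone, grasacra=bre, wo/, wo/flaslet/, wo/smiple=vulu}

Derivation:
;; filer.openup(p=/giwosost) : tagrone
;; filer.rehome(s=/giwosost, d=/crawi) : ok
;; filer.dig(p=/wo) : ok
;; filer.inscribe(p=/wo/smiple, c=vulu) : created
;; filer.strike(p=/wo) : ToolError: not empty
;; filer.inscribe(p=/brustiri, c=pretodet) : created
;; gauge.asunit(v=-1759, u_from=lb, u_to=oz) : -28144
;; filer.dig(p=/wo/flaslet) : ok
;; gauge.asunit(v=146, u_from=g, u_to=lb) : 14600000/45359237
;; filer.inscribe(p=/grasacra, c=bre) : created
;; filer.openup(p=/crawi) : tagrone


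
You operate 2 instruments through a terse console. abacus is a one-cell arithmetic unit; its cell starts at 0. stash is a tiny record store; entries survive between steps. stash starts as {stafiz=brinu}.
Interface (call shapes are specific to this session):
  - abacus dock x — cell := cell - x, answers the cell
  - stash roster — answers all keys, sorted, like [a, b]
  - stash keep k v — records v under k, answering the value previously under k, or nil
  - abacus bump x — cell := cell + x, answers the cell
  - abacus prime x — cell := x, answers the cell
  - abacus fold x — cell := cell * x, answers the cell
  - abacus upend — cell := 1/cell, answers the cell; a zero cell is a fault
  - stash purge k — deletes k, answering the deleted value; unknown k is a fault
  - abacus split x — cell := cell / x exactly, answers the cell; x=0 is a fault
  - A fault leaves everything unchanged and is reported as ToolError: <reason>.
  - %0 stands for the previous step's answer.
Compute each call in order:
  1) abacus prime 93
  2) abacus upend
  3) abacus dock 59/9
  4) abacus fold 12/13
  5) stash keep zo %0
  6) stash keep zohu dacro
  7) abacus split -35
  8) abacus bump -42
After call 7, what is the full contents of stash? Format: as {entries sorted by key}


Answer: {stafiz=brinu, zo=-7304/1209, zohu=dacro}

Derivation:
> abacus prime x→93
  93
> abacus upend
  1/93
> abacus dock x→59/9
  -1826/279
> abacus fold x→12/13
  -7304/1209
> stash keep k→zo v→%0
  nil
> stash keep k→zohu v→dacro
  nil
> abacus split x→-35
  7304/42315
> abacus bump x→-42
  -1769926/42315


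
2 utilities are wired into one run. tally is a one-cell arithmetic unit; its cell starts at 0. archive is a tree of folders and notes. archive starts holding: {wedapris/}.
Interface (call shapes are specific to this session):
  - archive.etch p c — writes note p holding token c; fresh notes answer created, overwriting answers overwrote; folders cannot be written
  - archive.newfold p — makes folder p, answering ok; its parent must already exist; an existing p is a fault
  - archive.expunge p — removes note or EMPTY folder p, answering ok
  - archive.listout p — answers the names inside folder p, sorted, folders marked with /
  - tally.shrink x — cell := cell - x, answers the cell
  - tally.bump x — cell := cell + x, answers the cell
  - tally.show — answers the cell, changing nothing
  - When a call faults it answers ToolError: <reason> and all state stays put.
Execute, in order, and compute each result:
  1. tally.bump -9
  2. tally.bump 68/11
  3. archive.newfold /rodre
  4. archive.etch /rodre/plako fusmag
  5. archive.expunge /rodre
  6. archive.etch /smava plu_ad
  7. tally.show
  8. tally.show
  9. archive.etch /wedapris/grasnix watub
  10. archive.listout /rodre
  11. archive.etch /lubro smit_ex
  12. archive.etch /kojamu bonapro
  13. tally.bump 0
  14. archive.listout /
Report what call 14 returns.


Answer: [kojamu, lubro, rodre/, smava, wedapris/]

Derivation:
I run tally.bump using x→-9, and observe -9.
I run tally.bump using x→68/11: -31/11.
I try archive.newfold using p→/rodre, giving ok.
I run archive.etch using p→/rodre/plako, c→fusmag, yielding created.
Invoking archive.expunge using p→/rodre, which returns ToolError: not empty.
Calling archive.etch using p→/smava, c→plu_ad, and get created.
I use tally.show, which returns -31/11.
I run tally.show(), and get -31/11.
I run archive.etch using p→/wedapris/grasnix, c→watub, → created.
Then archive.listout using p→/rodre, and observe [plako].
Invoking archive.etch using p→/lubro, c→smit_ex, giving created.
I invoke archive.etch using p→/kojamu, c→bonapro, — result: created.
I run tally.bump using x→0, and get -31/11.
Calling archive.listout using p→/, yielding [kojamu, lubro, rodre/, smava, wedapris/].
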